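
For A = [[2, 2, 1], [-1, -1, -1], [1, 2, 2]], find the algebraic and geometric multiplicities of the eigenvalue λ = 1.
The characteristic polynomial is (x - 1)^3, so the factor x - 1 appears with exponent 3: the algebraic multiplicity is 3.

rank(A - I) = 1, so the eigenspace has dimension 3 - 1 = 2: the geometric multiplicity is 2.

Since 2 < 3, A is not diagonalizable.

algebraic multiplicity 3, geometric multiplicity 2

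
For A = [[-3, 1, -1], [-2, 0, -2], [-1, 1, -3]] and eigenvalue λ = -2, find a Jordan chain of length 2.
We seek v_1 ∈ ker((A + 2I)^2) \ ker(A + 2I), then set v_{i+1} = (A + 2I) v_i.

One such chain is v_1 = [[1, 2, 0]]^T, v_2 = [[1, 2, 1]]^T. Check: (A + 2I) v_2 = [[0, 0, 0]]^T = 0.

v_1 = [[1, 2, 0]]^T, v_2 = [[1, 2, 1]]^T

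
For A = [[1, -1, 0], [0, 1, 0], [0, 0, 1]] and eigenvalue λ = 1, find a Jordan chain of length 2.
v_1 = [[0, -1, 3]]^T, v_2 = [[1, 0, 0]]^T

We seek v_1 ∈ ker((A - I)^2) \ ker(A - I), then set v_{i+1} = (A - I) v_i.

One such chain is v_1 = [[0, -1, 3]]^T, v_2 = [[1, 0, 0]]^T. Check: (A - I) v_2 = [[0, 0, 0]]^T = 0.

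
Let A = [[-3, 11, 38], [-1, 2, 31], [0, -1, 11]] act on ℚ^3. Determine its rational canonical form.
R = [[0, 0, 0], [1, 0, -25], [0, 1, 10]]

The invariant factors of A (the non-unit diagonal entries of the Smith normal form of xI - A over ℚ[x]) are x(x - 5)^2, each dividing the next. The characteristic polynomial is their product, x(x - 5)^2.

The rational canonical form is the block-diagonal matrix of companion matrices C(f_i):
R = [[0, 0, 0], [1, 0, -25], [0, 1, 10]].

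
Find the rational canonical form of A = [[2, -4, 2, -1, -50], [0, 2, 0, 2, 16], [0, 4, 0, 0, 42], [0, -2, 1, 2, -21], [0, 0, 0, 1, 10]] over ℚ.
R = [[2, 0, 0, 0, 0], [0, 2, 0, 0, 0], [0, 0, 0, 0, 50], [0, 0, 1, 0, -45], [0, 0, 0, 1, 12]]

The invariant factors of A (the non-unit diagonal entries of the Smith normal form of xI - A over ℚ[x]) are x - 2, x - 2, (x - 5)^2(x - 2), each dividing the next. The characteristic polynomial is their product, (x - 5)^2(x - 2)^3.

The rational canonical form is the block-diagonal matrix of companion matrices C(f_i):
R = [[2, 0, 0, 0, 0], [0, 2, 0, 0, 0], [0, 0, 0, 0, 50], [0, 0, 1, 0, -45], [0, 0, 0, 1, 12]].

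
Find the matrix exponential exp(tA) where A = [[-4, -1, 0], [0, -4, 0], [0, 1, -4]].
A has Jordan form J = [[-4, 1, 0], [0, -4, 0], [0, 0, -4]] with A = PJP^{-1}, so e^{tA} = P e^{tJ} P^{-1}.

For a Jordan block J_k(λ), e^{tJ_k(λ)} = e^{λt} · (I + tN + t^2 N^2/2! + ... + t^{k-1} N^{k-1}/(k-1)!) where N is the nilpotent superdiagonal part.

Assembling the blocks and conjugating back gives the entries of e^{tA} as shown above.

e^{tA} = [[e^{-4*t}, -t*e^{-4*t}, 0], [0, e^{-4*t}, 0], [0, t*e^{-4*t}, e^{-4*t}]]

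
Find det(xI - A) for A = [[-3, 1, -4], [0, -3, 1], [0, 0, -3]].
xI - A = [[x + 3, -1, 4], [0, x + 3, -1], [0, 0, x + 3]].

Expanding det(xI - A) along the first row:
det(xI - A) = + (x + 3)·det([[x + 3, -1], [0, x + 3]]) - (-1)·det([[0, -1], [0, x + 3]]) + (4)·det([[0, x + 3], [0, 0]]).

Evaluating gives χ_A(x) = x^3 + 9x^2 + 27x + 27 = (x + 3)^3.

χ_A(x) = (x + 3)^3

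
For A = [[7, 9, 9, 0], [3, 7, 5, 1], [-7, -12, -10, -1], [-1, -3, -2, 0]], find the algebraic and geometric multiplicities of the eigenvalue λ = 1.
The characteristic polynomial is (x - 1)^4, so the factor x - 1 appears with exponent 4: the algebraic multiplicity is 4.

rank(A - I) = 2, so the eigenspace has dimension 4 - 2 = 2: the geometric multiplicity is 2.

Since 2 < 4, A is not diagonalizable.

algebraic multiplicity 4, geometric multiplicity 2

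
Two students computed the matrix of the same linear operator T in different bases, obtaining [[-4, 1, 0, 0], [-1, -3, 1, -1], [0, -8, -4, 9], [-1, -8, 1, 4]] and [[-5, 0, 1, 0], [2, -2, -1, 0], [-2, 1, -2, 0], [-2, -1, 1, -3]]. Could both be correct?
trace(A) = -7 but trace(B) = -12. The trace is a similarity invariant, so A and B are not similar.

No.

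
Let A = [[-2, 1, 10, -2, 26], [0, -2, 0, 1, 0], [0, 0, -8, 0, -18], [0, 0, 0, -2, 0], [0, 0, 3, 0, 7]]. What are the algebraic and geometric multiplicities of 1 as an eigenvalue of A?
algebraic multiplicity 1, geometric multiplicity 1

The characteristic polynomial is (x - 1)(x + 2)^4, so the factor x - 1 appears with exponent 1: the algebraic multiplicity is 1.

rank(A - I) = 4, so the eigenspace has dimension 5 - 4 = 1: the geometric multiplicity is 1.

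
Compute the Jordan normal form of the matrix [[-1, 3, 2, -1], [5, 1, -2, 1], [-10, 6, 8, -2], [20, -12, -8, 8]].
J = [[4, 1, 0, 0], [0, 4, 0, 0], [0, 0, 4, 0], [0, 0, 0, 4]]

The characteristic polynomial is det(xI - A) = (x - 4)^4, so the eigenvalues are 4 (algebraic multiplicity 4).

For λ = 4: rank(A - 4I) = 1, rank((A - 4I)^2) = 0. The eigenspace has dimension 4 - 1 = 3, so there are 3 Jordan blocks; the rank sequence gives block sizes [2, 1, 1].

Assembling the blocks gives the Jordan form J above.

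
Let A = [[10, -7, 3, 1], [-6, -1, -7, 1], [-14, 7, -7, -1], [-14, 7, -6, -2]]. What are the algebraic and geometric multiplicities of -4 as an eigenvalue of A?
The characteristic polynomial is (x - 6)(x + 1)^2(x + 4), so the factor x + 4 appears with exponent 1: the algebraic multiplicity is 1.

rank(A + 4I) = 3, so the eigenspace has dimension 4 - 3 = 1: the geometric multiplicity is 1.

algebraic multiplicity 1, geometric multiplicity 1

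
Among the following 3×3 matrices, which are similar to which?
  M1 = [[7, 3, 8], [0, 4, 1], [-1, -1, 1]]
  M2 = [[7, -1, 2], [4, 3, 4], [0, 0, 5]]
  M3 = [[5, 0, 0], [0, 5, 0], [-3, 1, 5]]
2 classes: {M1}, {M2, M3}

Characteristic polynomials: χ_{M1} = (x - 4)^3, χ_{M2} = (x - 5)^3, χ_{M3} = (x - 5)^3.

{M1}: invariant factors (x - 4)^3.

{M2, M3}: invariant factors x - 5, (x - 5)^2.

Matrices are similar if and only if their invariant-factor lists agree; the partition into similarity classes is {M1}, {M2, M3}.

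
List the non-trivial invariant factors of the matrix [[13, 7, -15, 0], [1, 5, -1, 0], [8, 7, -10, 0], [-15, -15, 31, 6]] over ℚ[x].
The Jordan structure of A has elementary divisors (x + 2), (x - 5)^2, (x - 6). Arranging the block sizes at each eigenvalue in decreasing order and taking row products gives the invariant factors.

Invariant factors (smallest first, each dividing the next): (x - 6)(x - 5)^2(x + 2).

Check: the last factor (x - 6)(x - 5)^2(x + 2) is the minimal polynomial, and the product (x - 6)(x - 5)^2(x + 2) is the characteristic polynomial.

(x - 6)(x - 5)^2(x + 2)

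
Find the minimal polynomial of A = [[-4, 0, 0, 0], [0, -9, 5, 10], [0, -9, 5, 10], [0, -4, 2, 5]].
The characteristic polynomial factors as x^2(x - 1)(x + 4). The minimal polynomial is ∏(x - λ)^{k_λ} where k_λ is the size of the largest Jordan block at λ.

For λ = -4: rank(A + 4I) = 3, and the largest Jordan block has size 1 (the smallest k with rank((A + 4I)^k) = rank((A + 4I)^(k+1))).
For λ = 0: rank(A) = 3, and the largest Jordan block has size 2 (the smallest k with rank(A^k) = rank(A^(k+1))).
For λ = 1: rank(A - I) = 3, and the largest Jordan block has size 1 (the smallest k with rank((A - I)^k) = rank((A - I)^(k+1))).

So m_A(x) = x^2(x - 1)(x + 4).

m_A(x) = x^2(x - 1)(x + 4)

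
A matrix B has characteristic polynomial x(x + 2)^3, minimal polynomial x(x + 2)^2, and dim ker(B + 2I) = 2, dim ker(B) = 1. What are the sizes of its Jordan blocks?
λ = -2: algebraic multiplicity 3 (exponent in χ_B), largest block size 2 (exponent in m_B), 2 blocks (geometric multiplicity). These force block sizes [2, 1].
λ = 0: algebraic multiplicity 1 (exponent in χ_B), largest block size 1 (exponent in m_B), 1 block (geometric multiplicity). This forces block sizes [1].

Jordan blocks: (-2, 2), (-2, 1), (0, 1)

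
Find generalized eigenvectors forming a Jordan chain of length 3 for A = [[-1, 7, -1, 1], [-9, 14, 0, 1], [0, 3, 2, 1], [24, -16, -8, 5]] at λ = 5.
v_1 = [[0, 0, 1, 3]]^T, v_2 = [[2, 3, 0, -8]]^T, v_3 = [[1, 1, 1, 0]]^T

We seek v_1 ∈ ker((A - 5I)^3) \ ker((A - 5I)^2), then set v_{i+1} = (A - 5I) v_i.

One such chain is v_1 = [[0, 0, 1, 3]]^T, v_2 = [[2, 3, 0, -8]]^T, v_3 = [[1, 1, 1, 0]]^T. Check: (A - 5I) v_3 = [[0, 0, 0, 0]]^T = 0.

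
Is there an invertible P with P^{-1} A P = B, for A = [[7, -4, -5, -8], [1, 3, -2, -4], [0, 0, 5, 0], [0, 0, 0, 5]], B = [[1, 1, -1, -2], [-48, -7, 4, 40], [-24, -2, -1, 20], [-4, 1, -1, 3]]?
trace(A) = 20 but trace(B) = -4. The trace is a similarity invariant, so A and B are not similar.

No.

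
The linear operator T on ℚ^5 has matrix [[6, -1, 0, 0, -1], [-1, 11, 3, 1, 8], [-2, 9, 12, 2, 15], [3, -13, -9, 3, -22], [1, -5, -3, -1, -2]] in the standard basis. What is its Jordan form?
J = [[6, 1, 0, 0, 0], [0, 6, 0, 0, 0], [0, 0, 6, 1, 0], [0, 0, 0, 6, 0], [0, 0, 0, 0, 6]]

The characteristic polynomial is det(xI - A) = (x - 6)^5, so the eigenvalues are 6 (algebraic multiplicity 5).

For λ = 6: rank(A - 6I) = 2, rank((A - 6I)^2) = 0. The eigenspace has dimension 5 - 2 = 3, so there are 3 Jordan blocks; the rank sequence gives block sizes [2, 2, 1].

Assembling the blocks gives the Jordan form J above.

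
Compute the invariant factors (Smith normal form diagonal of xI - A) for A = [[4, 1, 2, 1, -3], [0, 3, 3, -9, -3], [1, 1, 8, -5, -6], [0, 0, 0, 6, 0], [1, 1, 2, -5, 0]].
(x - 6)(x - 3), (x - 6)(x - 3)^2

The Jordan structure of A has elementary divisors (x - 3)^2, (x - 3), (x - 6), (x - 6). Arranging the block sizes at each eigenvalue in decreasing order and taking row products gives the invariant factors.

Invariant factors (smallest first, each dividing the next): (x - 6)(x - 3), (x - 6)(x - 3)^2.

Check: the last factor (x - 6)(x - 3)^2 is the minimal polynomial, and the product (x - 6)^2(x - 3)^3 is the characteristic polynomial.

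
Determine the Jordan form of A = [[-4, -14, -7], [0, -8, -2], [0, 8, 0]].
J = [[-4, 1, 0], [0, -4, 0], [0, 0, -4]]

The characteristic polynomial is det(xI - A) = (x + 4)^3, so the eigenvalues are -4 (algebraic multiplicity 3).

For λ = -4: rank(A + 4I) = 1, rank((A + 4I)^2) = 0. The eigenspace has dimension 3 - 1 = 2, so there are 2 Jordan blocks; the rank sequence gives block sizes [2, 1].

Assembling the blocks gives the Jordan form J above.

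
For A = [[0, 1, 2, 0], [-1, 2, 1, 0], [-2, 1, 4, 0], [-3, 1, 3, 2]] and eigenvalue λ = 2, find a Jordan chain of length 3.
v_1 = [[1, -1, 2, -3]]^T, v_2 = [[1, 1, 1, 2]]^T, v_3 = [[1, 0, 1, 1]]^T

We seek v_1 ∈ ker((A - 2I)^3) \ ker((A - 2I)^2), then set v_{i+1} = (A - 2I) v_i.

One such chain is v_1 = [[1, -1, 2, -3]]^T, v_2 = [[1, 1, 1, 2]]^T, v_3 = [[1, 0, 1, 1]]^T. Check: (A - 2I) v_3 = [[0, 0, 0, 0]]^T = 0.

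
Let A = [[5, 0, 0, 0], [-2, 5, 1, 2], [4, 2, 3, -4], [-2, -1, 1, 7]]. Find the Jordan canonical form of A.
J = [[5, 1, 0, 0], [0, 5, 1, 0], [0, 0, 5, 0], [0, 0, 0, 5]]

The characteristic polynomial is det(xI - A) = (x - 5)^4, so the eigenvalues are 5 (algebraic multiplicity 4).

For λ = 5: rank(A - 5I) = 2, rank((A - 5I)^2) = 1, rank((A - 5I)^3) = 0. The eigenspace has dimension 4 - 2 = 2, so there are 2 Jordan blocks; the rank sequence gives block sizes [3, 1].

Assembling the blocks gives the Jordan form J above.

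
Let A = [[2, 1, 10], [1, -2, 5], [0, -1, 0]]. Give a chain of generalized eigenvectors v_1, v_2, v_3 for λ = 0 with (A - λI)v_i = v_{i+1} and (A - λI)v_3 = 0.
v_1 = [[-4, 0, 1]]^T, v_2 = [[2, 1, 0]]^T, v_3 = [[5, 0, -1]]^T

We seek v_1 ∈ ker(A^3) \ ker(A^2), then set v_{i+1} = A v_i.

One such chain is v_1 = [[-4, 0, 1]]^T, v_2 = [[2, 1, 0]]^T, v_3 = [[5, 0, -1]]^T. Check: A v_3 = [[0, 0, 0]]^T = 0.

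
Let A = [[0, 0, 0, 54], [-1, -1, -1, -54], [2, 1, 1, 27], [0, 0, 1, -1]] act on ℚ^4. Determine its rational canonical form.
R = [[0, 0, 0, 54], [1, 0, 0, 81], [0, 1, 0, 27], [0, 0, 1, -1]]

The invariant factors of A (the non-unit diagonal entries of the Smith normal form of xI - A over ℚ[x]) are (x - 6)(x + 1)(x + 3)^2, each dividing the next. The characteristic polynomial is their product, (x - 6)(x + 1)(x + 3)^2.

The rational canonical form is the block-diagonal matrix of companion matrices C(f_i):
R = [[0, 0, 0, 54], [1, 0, 0, 81], [0, 1, 0, 27], [0, 0, 1, -1]].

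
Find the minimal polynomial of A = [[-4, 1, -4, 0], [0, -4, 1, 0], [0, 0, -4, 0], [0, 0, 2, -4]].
The characteristic polynomial factors as (x + 4)^4. The minimal polynomial is ∏(x - λ)^{k_λ} where k_λ is the size of the largest Jordan block at λ.

For λ = -4: rank(A + 4I) = 2, and the largest Jordan block has size 3 (the smallest k with rank((A + 4I)^k) = rank((A + 4I)^(k+1))).

So m_A(x) = (x + 4)^3.

m_A(x) = (x + 4)^3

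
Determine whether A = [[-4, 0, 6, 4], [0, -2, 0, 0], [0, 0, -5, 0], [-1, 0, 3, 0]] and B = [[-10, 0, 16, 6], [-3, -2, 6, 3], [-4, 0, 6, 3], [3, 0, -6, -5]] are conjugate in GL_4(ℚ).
Two matrices over a field are similar if and only if they have the same invariant factors.

Both A and B have characteristic polynomial (x + 2)^3(x + 5) and minimal polynomial (x + 2)^2(x + 5). Computing further, both have invariant factors x + 2, (x + 2)^2(x + 5). Hence A and B are similar.

Yes.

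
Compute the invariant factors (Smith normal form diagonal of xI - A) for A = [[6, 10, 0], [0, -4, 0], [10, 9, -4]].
(x - 6)(x + 4)^2

The Jordan structure of A has elementary divisors (x + 4)^2, (x - 6). Arranging the block sizes at each eigenvalue in decreasing order and taking row products gives the invariant factors.

Invariant factors (smallest first, each dividing the next): (x - 6)(x + 4)^2.

Check: the last factor (x - 6)(x + 4)^2 is the minimal polynomial, and the product (x - 6)(x + 4)^2 is the characteristic polynomial.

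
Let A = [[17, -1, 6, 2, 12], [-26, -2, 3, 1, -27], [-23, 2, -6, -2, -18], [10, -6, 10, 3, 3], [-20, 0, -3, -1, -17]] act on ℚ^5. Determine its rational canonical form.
R = [[0, 0, 0, 0, 0], [1, 0, 0, 0, -25], [0, 1, 0, 0, -5], [0, 0, 1, 0, 0], [0, 0, 0, 1, -5]]

The invariant factors of A (the non-unit diagonal entries of the Smith normal form of xI - A over ℚ[x]) are x(x + 5)(x^3 + 5), each dividing the next. The characteristic polynomial is their product, x(x + 5)(x^3 + 5).

The rational canonical form is the block-diagonal matrix of companion matrices C(f_i):
R = [[0, 0, 0, 0, 0], [1, 0, 0, 0, -25], [0, 1, 0, 0, -5], [0, 0, 1, 0, 0], [0, 0, 0, 1, -5]].

Note the characteristic polynomial does not split into linear factors over ℚ, so A has no Jordan form over ℚ; the rational canonical form exists over any field.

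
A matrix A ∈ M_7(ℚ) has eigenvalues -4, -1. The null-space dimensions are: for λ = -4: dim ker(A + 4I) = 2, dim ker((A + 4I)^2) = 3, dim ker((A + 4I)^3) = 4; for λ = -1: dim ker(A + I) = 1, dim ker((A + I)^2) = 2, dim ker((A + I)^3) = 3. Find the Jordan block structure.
Jordan blocks: (-4, 3), (-4, 1), (-1, 3)

λ = -4: successive nullity increments [2, 1, 1] count blocks of size ≥ k; block sizes are [3, 1].
λ = -1: successive nullity increments [1, 1, 1] count blocks of size ≥ k; block sizes are [3].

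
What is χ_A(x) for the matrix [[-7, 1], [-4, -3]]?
xI - A = [[x + 7, -1], [4, x + 3]].

Expanding det(xI - A) along the first row:
det(xI - A) = + (x + 7)·det([[x + 3]]) - (-1)·det([[4]]).

Evaluating gives χ_A(x) = x^2 + 10x + 25 = (x + 5)^2.

χ_A(x) = (x + 5)^2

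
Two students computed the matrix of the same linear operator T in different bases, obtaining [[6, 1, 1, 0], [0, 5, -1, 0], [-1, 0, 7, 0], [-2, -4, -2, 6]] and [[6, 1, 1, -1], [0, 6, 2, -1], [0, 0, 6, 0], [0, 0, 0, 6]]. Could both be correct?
Yes.

Two matrices over a field are similar if and only if they have the same invariant factors.

Both A and B have characteristic polynomial (x - 6)^4 and minimal polynomial (x - 6)^3. Computing further, both have invariant factors x - 6, (x - 6)^3. Hence A and B are similar.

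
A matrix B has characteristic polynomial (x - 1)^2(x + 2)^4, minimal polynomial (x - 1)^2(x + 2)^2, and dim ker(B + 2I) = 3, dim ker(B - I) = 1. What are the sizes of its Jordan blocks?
Jordan blocks: (-2, 2), (-2, 1), (-2, 1), (1, 2)

λ = -2: algebraic multiplicity 4 (exponent in χ_B), largest block size 2 (exponent in m_B), 3 blocks (geometric multiplicity). These force block sizes [2, 1, 1].
λ = 1: algebraic multiplicity 2 (exponent in χ_B), largest block size 2 (exponent in m_B), 1 block (geometric multiplicity). This forces block sizes [2].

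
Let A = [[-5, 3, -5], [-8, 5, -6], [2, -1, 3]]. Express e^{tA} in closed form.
A has Jordan form J = [[1, 1, 0], [0, 1, 1], [0, 0, 1]] with A = PJP^{-1}, so e^{tA} = P e^{tJ} P^{-1}.

For a Jordan block J_k(λ), e^{tJ_k(λ)} = e^{λt} · (I + tN + t^2 N^2/2! + ... + t^{k-1} N^{k-1}/(k-1)!) where N is the nilpotent superdiagonal part.

Assembling the blocks and conjugating back gives the entries of e^{tA} as shown above.

e^{tA} = [[(t^2 - 6*t + 1)*e^{t}, t*(6 - t)*e^{t}/2, t*(t - 5)*e^{t}], [2*t*(t - 4)*e^{t}, (-t^2 + 4*t + 1)*e^{t}, 2*t*(t - 3)*e^{t}], [2*t*e^{t}, -t*e^{t}, (2*t + 1)*e^{t}]]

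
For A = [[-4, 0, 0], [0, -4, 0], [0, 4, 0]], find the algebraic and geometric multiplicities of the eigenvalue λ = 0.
algebraic multiplicity 1, geometric multiplicity 1

The characteristic polynomial is x(x + 4)^2, so the factor x appears with exponent 1: the algebraic multiplicity is 1.

rank(A) = 2, so the eigenspace has dimension 3 - 2 = 1: the geometric multiplicity is 1.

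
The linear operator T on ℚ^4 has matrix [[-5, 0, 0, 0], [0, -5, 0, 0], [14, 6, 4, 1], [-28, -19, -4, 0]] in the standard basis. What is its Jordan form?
The characteristic polynomial is det(xI - A) = (x - 2)^2(x + 5)^2, so the eigenvalues are -5 (algebraic multiplicity 2), 2 (algebraic multiplicity 2).

For λ = -5: rank(A + 5I) = 2. The eigenspace has dimension 4 - 2 = 2, so there are 2 Jordan blocks; the rank sequence gives block sizes [1, 1].

For λ = 2: rank(A - 2I) = 3, rank((A - 2I)^2) = 2. The eigenspace has dimension 4 - 3 = 1, so there is 1 Jordan block; the rank sequence gives block sizes [2].

Assembling the blocks gives the Jordan form J above.

J = [[-5, 0, 0, 0], [0, -5, 0, 0], [0, 0, 2, 1], [0, 0, 0, 2]]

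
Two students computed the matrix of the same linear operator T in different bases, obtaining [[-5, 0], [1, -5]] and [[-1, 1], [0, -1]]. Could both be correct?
trace(A) = -10 but trace(B) = -2. The trace is a similarity invariant, so A and B are not similar.

No.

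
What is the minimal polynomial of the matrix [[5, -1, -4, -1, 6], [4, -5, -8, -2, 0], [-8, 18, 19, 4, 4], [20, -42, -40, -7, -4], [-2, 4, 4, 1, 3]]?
m_A(x) = (x - 3)^2

The characteristic polynomial factors as (x - 3)^5. The minimal polynomial is ∏(x - λ)^{k_λ} where k_λ is the size of the largest Jordan block at λ.

For λ = 3: rank(A - 3I) = 2, and the largest Jordan block has size 2 (the smallest k with rank((A - 3I)^k) = rank((A - 3I)^(k+1))).

So m_A(x) = (x - 3)^2.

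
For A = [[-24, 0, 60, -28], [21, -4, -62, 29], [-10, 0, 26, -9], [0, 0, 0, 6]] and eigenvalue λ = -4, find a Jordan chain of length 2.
v_1 = [[3, -2, 1, 0]]^T, v_2 = [[0, 1, 0, 0]]^T

We seek v_1 ∈ ker((A + 4I)^2) \ ker(A + 4I), then set v_{i+1} = (A + 4I) v_i.

One such chain is v_1 = [[3, -2, 1, 0]]^T, v_2 = [[0, 1, 0, 0]]^T. Check: (A + 4I) v_2 = [[0, 0, 0, 0]]^T = 0.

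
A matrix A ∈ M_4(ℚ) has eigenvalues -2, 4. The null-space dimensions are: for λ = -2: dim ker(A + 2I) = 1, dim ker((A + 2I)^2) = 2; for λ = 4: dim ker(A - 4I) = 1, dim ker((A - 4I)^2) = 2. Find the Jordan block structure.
λ = -2: successive nullity increments [1, 1] count blocks of size ≥ k; block sizes are [2].
λ = 4: successive nullity increments [1, 1] count blocks of size ≥ k; block sizes are [2].

Jordan blocks: (-2, 2), (4, 2)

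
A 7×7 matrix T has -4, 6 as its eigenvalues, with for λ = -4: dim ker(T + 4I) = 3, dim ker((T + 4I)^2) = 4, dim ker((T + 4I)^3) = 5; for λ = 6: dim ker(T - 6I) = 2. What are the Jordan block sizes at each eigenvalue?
λ = -4: successive nullity increments [3, 1, 1] count blocks of size ≥ k; block sizes are [3, 1, 1].
λ = 6: successive nullity increments [2] count blocks of size ≥ k; block sizes are [1, 1].

Jordan blocks: (-4, 3), (-4, 1), (-4, 1), (6, 1), (6, 1)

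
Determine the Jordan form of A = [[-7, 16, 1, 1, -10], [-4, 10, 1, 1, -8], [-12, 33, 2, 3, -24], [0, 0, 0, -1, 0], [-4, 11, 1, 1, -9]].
J = [[-1, 1, 0, 0, 0], [0, -1, 1, 0, 0], [0, 0, -1, 0, 0], [0, 0, 0, -1, 0], [0, 0, 0, 0, -1]]

The characteristic polynomial is det(xI - A) = (x + 1)^5, so the eigenvalues are -1 (algebraic multiplicity 5).

For λ = -1: rank(A + I) = 2, rank((A + I)^2) = 1, rank((A + I)^3) = 0. The eigenspace has dimension 5 - 2 = 3, so there are 3 Jordan blocks; the rank sequence gives block sizes [3, 1, 1].

Assembling the blocks gives the Jordan form J above.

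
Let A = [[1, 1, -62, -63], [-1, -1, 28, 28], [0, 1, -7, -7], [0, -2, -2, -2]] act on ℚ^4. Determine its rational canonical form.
The invariant factors of A (the non-unit diagonal entries of the Smith normal form of xI - A over ℚ[x]) are (x + 1)(x + 2)^2(x + 4), each dividing the next. The characteristic polynomial is their product, (x + 1)(x + 2)^2(x + 4).

The rational canonical form is the block-diagonal matrix of companion matrices C(f_i):
R = [[0, 0, 0, -16], [1, 0, 0, -36], [0, 1, 0, -28], [0, 0, 1, -9]].

R = [[0, 0, 0, -16], [1, 0, 0, -36], [0, 1, 0, -28], [0, 0, 1, -9]]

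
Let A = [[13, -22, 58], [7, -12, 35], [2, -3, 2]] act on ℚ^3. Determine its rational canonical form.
The invariant factors of A (the non-unit diagonal entries of the Smith normal form of xI - A over ℚ[x]) are (x - 5)(x^2 + 2x - 1), each dividing the next. The characteristic polynomial is their product, (x - 5)(x^2 + 2x - 1).

The rational canonical form is the block-diagonal matrix of companion matrices C(f_i):
R = [[0, 0, -5], [1, 0, 11], [0, 1, 3]].

Note the characteristic polynomial does not split into linear factors over ℚ, so A has no Jordan form over ℚ; the rational canonical form exists over any field.

R = [[0, 0, -5], [1, 0, 11], [0, 1, 3]]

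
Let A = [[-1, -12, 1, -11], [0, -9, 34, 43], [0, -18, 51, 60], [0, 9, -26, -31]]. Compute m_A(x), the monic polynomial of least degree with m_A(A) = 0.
m_A(x) = (x - 6)^2(x + 1)^2

The characteristic polynomial factors as (x - 6)^2(x + 1)^2. The minimal polynomial is ∏(x - λ)^{k_λ} where k_λ is the size of the largest Jordan block at λ.

For λ = -1: rank(A + I) = 3, and the largest Jordan block has size 2 (the smallest k with rank((A + I)^k) = rank((A + I)^(k+1))).
For λ = 6: rank(A - 6I) = 3, and the largest Jordan block has size 2 (the smallest k with rank((A - 6I)^k) = rank((A - 6I)^(k+1))).

So m_A(x) = (x - 6)^2(x + 1)^2.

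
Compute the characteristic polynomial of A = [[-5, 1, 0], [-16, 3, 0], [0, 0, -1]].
xI - A = [[x + 5, -1, 0], [16, x - 3, 0], [0, 0, x + 1]].

Expanding det(xI - A) along the first row:
det(xI - A) = + (x + 5)·det([[x - 3, 0], [0, x + 1]]) - (-1)·det([[16, 0], [0, x + 1]]) + (0)·det([[16, x - 3], [0, 0]]).

Evaluating gives χ_A(x) = x^3 + 3x^2 + 3x + 1 = (x + 1)^3.

χ_A(x) = (x + 1)^3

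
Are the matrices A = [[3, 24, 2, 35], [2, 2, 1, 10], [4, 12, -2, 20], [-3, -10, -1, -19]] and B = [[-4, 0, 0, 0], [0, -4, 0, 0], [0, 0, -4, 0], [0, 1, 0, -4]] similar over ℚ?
No.

Both have characteristic polynomial (x + 4)^4, but the minimal polynomial of A is (x + 4)^3 while the minimal polynomial of B is (x + 4)^2. The minimal polynomial is a similarity invariant, so A and B are not similar.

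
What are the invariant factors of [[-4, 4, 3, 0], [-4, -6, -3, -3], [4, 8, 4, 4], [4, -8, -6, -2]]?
The Jordan structure of A has elementary divisors (x + 2)^2, (x + 2)^2. Arranging the block sizes at each eigenvalue in decreasing order and taking row products gives the invariant factors.

Invariant factors (smallest first, each dividing the next): (x + 2)^2, (x + 2)^2.

Check: the last factor (x + 2)^2 is the minimal polynomial, and the product (x + 2)^4 is the characteristic polynomial.

(x + 2)^2, (x + 2)^2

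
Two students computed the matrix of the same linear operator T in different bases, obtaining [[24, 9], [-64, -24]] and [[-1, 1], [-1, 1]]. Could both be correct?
Yes.

Two matrices over a field are similar if and only if they have the same invariant factors.

Both A and B have characteristic polynomial x^2 and minimal polynomial x^2. Computing further, both have invariant factors x^2. Hence A and B are similar.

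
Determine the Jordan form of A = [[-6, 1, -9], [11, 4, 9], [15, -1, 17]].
The characteristic polynomial is det(xI - A) = (x - 5)^3, so the eigenvalues are 5 (algebraic multiplicity 3).

For λ = 5: rank(A - 5I) = 2, rank((A - 5I)^2) = 1, rank((A - 5I)^3) = 0. The eigenspace has dimension 3 - 2 = 1, so there is 1 Jordan block; the rank sequence gives block sizes [3].

Assembling the blocks gives the Jordan form J above.

J = [[5, 1, 0], [0, 5, 1], [0, 0, 5]]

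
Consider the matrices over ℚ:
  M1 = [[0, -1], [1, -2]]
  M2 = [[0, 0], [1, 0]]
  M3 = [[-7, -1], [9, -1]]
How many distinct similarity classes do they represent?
Characteristic polynomials: χ_{M1} = (x + 1)^2, χ_{M2} = x^2, χ_{M3} = (x + 4)^2.

{M1}: invariant factors (x + 1)^2.

{M2}: invariant factors x^2.

{M3}: invariant factors (x + 4)^2.

Matrices are similar if and only if their invariant-factor lists agree; the partition into similarity classes is {M1}, {M2}, {M3}.

3 classes: {M1}, {M2}, {M3}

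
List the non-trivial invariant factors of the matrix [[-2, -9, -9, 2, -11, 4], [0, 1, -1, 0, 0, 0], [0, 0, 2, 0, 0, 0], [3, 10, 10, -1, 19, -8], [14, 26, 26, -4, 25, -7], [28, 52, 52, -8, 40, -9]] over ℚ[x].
The Jordan structure of A has elementary divisors (x - 1)^2, (x - 2), (x - 2), (x - 5)^2. Arranging the block sizes at each eigenvalue in decreasing order and taking row products gives the invariant factors.

Invariant factors (smallest first, each dividing the next): x - 2, (x - 5)^2(x - 2)(x - 1)^2.

Check: the last factor (x - 5)^2(x - 2)(x - 1)^2 is the minimal polynomial, and the product (x - 5)^2(x - 2)^2(x - 1)^2 is the characteristic polynomial.

x - 2, (x - 5)^2(x - 2)(x - 1)^2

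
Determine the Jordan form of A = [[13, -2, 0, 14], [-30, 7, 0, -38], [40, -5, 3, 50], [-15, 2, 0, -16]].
The characteristic polynomial is det(xI - A) = (x - 3)^3(x + 2), so the eigenvalues are -2 (algebraic multiplicity 1), 3 (algebraic multiplicity 3).

For λ = -2: algebraic multiplicity 1 gives one 1×1 block.

For λ = 3: rank(A - 3I) = 2, rank((A - 3I)^2) = 1. The eigenspace has dimension 4 - 2 = 2, so there are 2 Jordan blocks; the rank sequence gives block sizes [2, 1].

Assembling the blocks gives the Jordan form J above.

J = [[-2, 0, 0, 0], [0, 3, 1, 0], [0, 0, 3, 0], [0, 0, 0, 3]]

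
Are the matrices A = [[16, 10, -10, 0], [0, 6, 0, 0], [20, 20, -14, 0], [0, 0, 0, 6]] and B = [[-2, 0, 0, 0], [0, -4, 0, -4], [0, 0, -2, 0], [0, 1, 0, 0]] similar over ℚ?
No.

trace(A) = 14 but trace(B) = -8. The trace is a similarity invariant, so A and B are not similar.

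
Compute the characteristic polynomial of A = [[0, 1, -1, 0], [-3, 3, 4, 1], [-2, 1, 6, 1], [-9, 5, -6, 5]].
xI - A = [[x, -1, 1, 0], [3, x - 3, -4, -1], [2, -1, x - 6, -1], [9, -5, 6, x - 5]].

Expanding det(xI - A) along the first row:
det(xI - A) = + (x)·det([[x - 3, -4, -1], [-1, x - 6, -1], [-5, 6, x - 5]]) - (-1)·det([[3, -4, -1], [2, x - 6, -1], [9, 6, x - 5]]) + (1)·det([[3, x - 3, -1], [2, -1, -1], [9, -5, x - 5]]) - (0)·det([[3, x - 3, -4], [2, -1, x - 6], [9, -5, 6]]).

Evaluating gives χ_A(x) = x^4 - 14x^3 + 61x^2 - 84x + 36 = (x - 6)^2(x - 1)^2.

χ_A(x) = (x - 6)^2(x - 1)^2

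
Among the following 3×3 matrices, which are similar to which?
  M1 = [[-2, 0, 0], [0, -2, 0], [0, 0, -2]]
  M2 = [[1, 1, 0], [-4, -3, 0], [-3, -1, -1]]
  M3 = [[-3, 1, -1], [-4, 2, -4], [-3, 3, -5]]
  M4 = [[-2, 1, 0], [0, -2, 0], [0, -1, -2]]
Characteristic polynomials: χ_{M1} = (x + 2)^3, χ_{M2} = (x + 1)^3, χ_{M3} = (x + 2)^3, χ_{M4} = (x + 2)^3.

{M1}: invariant factors x + 2, x + 2, x + 2.

{M2}: invariant factors (x + 1)^3.

{M3, M4}: invariant factors x + 2, (x + 2)^2.

Matrices are similar if and only if their invariant-factor lists agree; the partition into similarity classes is {M1}, {M2}, {M3, M4}.

3 classes: {M1}, {M2}, {M3, M4}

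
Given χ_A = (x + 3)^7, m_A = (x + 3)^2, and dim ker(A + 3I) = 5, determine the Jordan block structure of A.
λ = -3: algebraic multiplicity 7 (exponent in χ_A), largest block size 2 (exponent in m_A), 5 blocks (geometric multiplicity). These force block sizes [2, 2, 1, 1, 1].

Jordan blocks: (-3, 2), (-3, 2), (-3, 1), (-3, 1), (-3, 1)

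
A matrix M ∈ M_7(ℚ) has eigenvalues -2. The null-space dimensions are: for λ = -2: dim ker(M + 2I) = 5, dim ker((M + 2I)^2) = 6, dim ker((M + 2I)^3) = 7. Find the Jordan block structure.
Jordan blocks: (-2, 3), (-2, 1), (-2, 1), (-2, 1), (-2, 1)

λ = -2: successive nullity increments [5, 1, 1] count blocks of size ≥ k; block sizes are [3, 1, 1, 1, 1].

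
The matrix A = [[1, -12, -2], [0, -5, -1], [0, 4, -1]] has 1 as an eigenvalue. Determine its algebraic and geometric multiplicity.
The characteristic polynomial is (x - 1)(x + 3)^2, so the factor x - 1 appears with exponent 1: the algebraic multiplicity is 1.

rank(A - I) = 2, so the eigenspace has dimension 3 - 2 = 1: the geometric multiplicity is 1.

algebraic multiplicity 1, geometric multiplicity 1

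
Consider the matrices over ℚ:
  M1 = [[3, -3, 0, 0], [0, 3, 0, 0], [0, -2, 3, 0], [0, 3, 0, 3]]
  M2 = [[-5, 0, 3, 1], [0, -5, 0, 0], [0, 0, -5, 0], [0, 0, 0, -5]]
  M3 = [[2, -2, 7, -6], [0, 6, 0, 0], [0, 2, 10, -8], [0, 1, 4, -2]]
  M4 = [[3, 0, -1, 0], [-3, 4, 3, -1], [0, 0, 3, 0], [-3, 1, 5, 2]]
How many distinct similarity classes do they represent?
4 classes: {M1}, {M2}, {M3}, {M4}

Characteristic polynomials: χ_{M1} = (x - 3)^4, χ_{M2} = (x + 5)^4, χ_{M3} = (x - 6)^2(x - 2)^2, χ_{M4} = (x - 3)^4.

{M1}: invariant factors x - 3, x - 3, (x - 3)^2.

{M2}: invariant factors x + 5, x + 5, (x + 5)^2.

{M3}: invariant factors (x - 6)^2(x - 2)^2.

{M4}: invariant factors x - 3, (x - 3)^3.

Matrices are similar if and only if their invariant-factor lists agree; the partition into similarity classes is {M1}, {M2}, {M3}, {M4}.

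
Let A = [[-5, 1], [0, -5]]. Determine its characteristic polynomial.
xI - A = [[x + 5, -1], [0, x + 5]].

Expanding det(xI - A) along the first row:
det(xI - A) = + (x + 5)·det([[x + 5]]) - (-1)·det([[0]]).

Evaluating gives χ_A(x) = x^2 + 10x + 25 = (x + 5)^2.

χ_A(x) = (x + 5)^2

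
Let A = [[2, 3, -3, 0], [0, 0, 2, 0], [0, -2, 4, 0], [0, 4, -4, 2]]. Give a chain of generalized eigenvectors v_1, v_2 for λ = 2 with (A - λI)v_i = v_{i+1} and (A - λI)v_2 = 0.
We seek v_1 ∈ ker((A - 2I)^2) \ ker(A - 2I), then set v_{i+1} = (A - 2I) v_i.

One such chain is v_1 = [[-6, 7, 6, -10]]^T, v_2 = [[3, -2, -2, 4]]^T. Check: (A - 2I) v_2 = [[0, 0, 0, 0]]^T = 0.

v_1 = [[-6, 7, 6, -10]]^T, v_2 = [[3, -2, -2, 4]]^T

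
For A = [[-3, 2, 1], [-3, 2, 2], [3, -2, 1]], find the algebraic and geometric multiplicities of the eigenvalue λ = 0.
The characteristic polynomial is x^3, so the factor x appears with exponent 3: the algebraic multiplicity is 3.

rank(A) = 2, so the eigenspace has dimension 3 - 2 = 1: the geometric multiplicity is 1.

Since 1 < 3, A is not diagonalizable.

algebraic multiplicity 3, geometric multiplicity 1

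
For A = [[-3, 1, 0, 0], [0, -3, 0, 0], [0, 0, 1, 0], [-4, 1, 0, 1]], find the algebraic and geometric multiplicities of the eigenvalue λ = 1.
algebraic multiplicity 2, geometric multiplicity 2

The characteristic polynomial is (x - 1)^2(x + 3)^2, so the factor x - 1 appears with exponent 2: the algebraic multiplicity is 2.

rank(A - I) = 2, so the eigenspace has dimension 4 - 2 = 2: the geometric multiplicity is 2.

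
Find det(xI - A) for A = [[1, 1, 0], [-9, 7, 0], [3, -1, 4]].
χ_A(x) = (x - 4)^3

xI - A = [[x - 1, -1, 0], [9, x - 7, 0], [-3, 1, x - 4]].

Expanding det(xI - A) along the first row:
det(xI - A) = + (x - 1)·det([[x - 7, 0], [1, x - 4]]) - (-1)·det([[9, 0], [-3, x - 4]]) + (0)·det([[9, x - 7], [-3, 1]]).

Evaluating gives χ_A(x) = x^3 - 12x^2 + 48x - 64 = (x - 4)^3.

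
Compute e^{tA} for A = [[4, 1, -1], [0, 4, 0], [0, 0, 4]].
A has Jordan form J = [[4, 1, 0], [0, 4, 0], [0, 0, 4]] with A = PJP^{-1}, so e^{tA} = P e^{tJ} P^{-1}.

For a Jordan block J_k(λ), e^{tJ_k(λ)} = e^{λt} · (I + tN + t^2 N^2/2! + ... + t^{k-1} N^{k-1}/(k-1)!) where N is the nilpotent superdiagonal part.

Assembling the blocks and conjugating back gives the entries of e^{tA} as shown above.

e^{tA} = [[e^{4*t}, t*e^{4*t}, -t*e^{4*t}], [0, e^{4*t}, 0], [0, 0, e^{4*t}]]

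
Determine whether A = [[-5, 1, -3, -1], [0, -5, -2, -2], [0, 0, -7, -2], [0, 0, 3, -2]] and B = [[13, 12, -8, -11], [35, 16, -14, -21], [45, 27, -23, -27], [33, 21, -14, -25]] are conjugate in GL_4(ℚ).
Two matrices over a field are similar if and only if they have the same invariant factors.

Both A and B have characteristic polynomial (x + 4)(x + 5)^3 and minimal polynomial (x + 4)(x + 5)^2. Computing further, both have invariant factors x + 5, (x + 4)(x + 5)^2. Hence A and B are similar.

Yes.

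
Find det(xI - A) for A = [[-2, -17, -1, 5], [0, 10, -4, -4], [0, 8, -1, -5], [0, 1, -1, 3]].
χ_A(x) = (x - 4)^3(x + 2)

xI - A = [[x + 2, 17, 1, -5], [0, x - 10, 4, 4], [0, -8, x + 1, 5], [0, -1, 1, x - 3]].

Expanding det(xI - A) along the first row:
det(xI - A) = + (x + 2)·det([[x - 10, 4, 4], [-8, x + 1, 5], [-1, 1, x - 3]]) - (17)·det([[0, 4, 4], [0, x + 1, 5], [0, 1, x - 3]]) + (1)·det([[0, x - 10, 4], [0, -8, 5], [0, -1, x - 3]]) - (-5)·det([[0, x - 10, 4], [0, -8, x + 1], [0, -1, 1]]).

Evaluating gives χ_A(x) = x^4 - 10x^3 + 24x^2 + 32x - 128 = (x - 4)^3(x + 2).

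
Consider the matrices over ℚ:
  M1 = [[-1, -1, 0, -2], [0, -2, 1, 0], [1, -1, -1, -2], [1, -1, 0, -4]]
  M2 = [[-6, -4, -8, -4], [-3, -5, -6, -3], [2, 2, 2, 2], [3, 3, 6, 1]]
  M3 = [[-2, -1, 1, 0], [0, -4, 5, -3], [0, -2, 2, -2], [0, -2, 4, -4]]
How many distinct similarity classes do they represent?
2 classes: {M1, M3}, {M2}

Characteristic polynomials: χ_{M1} = (x + 2)^4, χ_{M2} = (x + 2)^4, χ_{M3} = (x + 2)^4.

{M1, M3}: invariant factors x + 2, (x + 2)^3.

{M2}: invariant factors x + 2, x + 2, (x + 2)^2.

Matrices are similar if and only if their invariant-factor lists agree; the partition into similarity classes is {M1, M3}, {M2}.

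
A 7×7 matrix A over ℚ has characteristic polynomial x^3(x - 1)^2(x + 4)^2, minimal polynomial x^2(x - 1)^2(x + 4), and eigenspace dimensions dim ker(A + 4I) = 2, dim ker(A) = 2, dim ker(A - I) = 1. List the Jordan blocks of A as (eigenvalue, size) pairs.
λ = -4: algebraic multiplicity 2 (exponent in χ_A), largest block size 1 (exponent in m_A), 2 blocks (geometric multiplicity). These force block sizes [1, 1].
λ = 0: algebraic multiplicity 3 (exponent in χ_A), largest block size 2 (exponent in m_A), 2 blocks (geometric multiplicity). These force block sizes [2, 1].
λ = 1: algebraic multiplicity 2 (exponent in χ_A), largest block size 2 (exponent in m_A), 1 block (geometric multiplicity). This forces block sizes [2].

Jordan blocks: (-4, 1), (-4, 1), (0, 2), (0, 1), (1, 2)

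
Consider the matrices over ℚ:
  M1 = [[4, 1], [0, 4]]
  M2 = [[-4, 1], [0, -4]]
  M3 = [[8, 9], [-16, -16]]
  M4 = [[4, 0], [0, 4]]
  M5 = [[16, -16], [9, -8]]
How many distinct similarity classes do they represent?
3 classes: {M1, M5}, {M2, M3}, {M4}

Characteristic polynomials: χ_{M1} = (x - 4)^2, χ_{M2} = (x + 4)^2, χ_{M3} = (x + 4)^2, χ_{M4} = (x - 4)^2, χ_{M5} = (x - 4)^2.

{M1, M5}: invariant factors (x - 4)^2.

{M2, M3}: invariant factors (x + 4)^2.

{M4}: invariant factors x - 4, x - 4.

Matrices are similar if and only if their invariant-factor lists agree; the partition into similarity classes is {M1, M5}, {M2, M3}, {M4}.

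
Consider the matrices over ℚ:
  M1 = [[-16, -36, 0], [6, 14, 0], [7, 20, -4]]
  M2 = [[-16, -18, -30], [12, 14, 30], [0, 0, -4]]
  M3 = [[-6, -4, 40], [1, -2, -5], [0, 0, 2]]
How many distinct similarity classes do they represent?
2 classes: {M1, M3}, {M2}

Characteristic polynomials: χ_{M1} = (x - 2)(x + 4)^2, χ_{M2} = (x - 2)(x + 4)^2, χ_{M3} = (x - 2)(x + 4)^2.

{M1, M3}: invariant factors (x - 2)(x + 4)^2.

{M2}: invariant factors x + 4, (x - 2)(x + 4).

Matrices are similar if and only if their invariant-factor lists agree; the partition into similarity classes is {M1, M3}, {M2}.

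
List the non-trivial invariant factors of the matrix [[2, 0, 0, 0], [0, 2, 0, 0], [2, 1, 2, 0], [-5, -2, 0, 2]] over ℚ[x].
(x - 2)^2, (x - 2)^2

The Jordan structure of A has elementary divisors (x - 2)^2, (x - 2)^2. Arranging the block sizes at each eigenvalue in decreasing order and taking row products gives the invariant factors.

Invariant factors (smallest first, each dividing the next): (x - 2)^2, (x - 2)^2.

Check: the last factor (x - 2)^2 is the minimal polynomial, and the product (x - 2)^4 is the characteristic polynomial.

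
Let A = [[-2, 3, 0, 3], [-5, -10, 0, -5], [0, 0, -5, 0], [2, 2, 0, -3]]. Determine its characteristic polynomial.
xI - A = [[x + 2, -3, 0, -3], [5, x + 10, 0, 5], [0, 0, x + 5, 0], [-2, -2, 0, x + 3]].

Expanding det(xI - A) along the first row:
det(xI - A) = + (x + 2)·det([[x + 10, 0, 5], [0, x + 5, 0], [-2, 0, x + 3]]) - (-3)·det([[5, 0, 5], [0, x + 5, 0], [-2, 0, x + 3]]) + (0)·det([[5, x + 10, 5], [0, 0, 0], [-2, -2, x + 3]]) - (-3)·det([[5, x + 10, 0], [0, 0, x + 5], [-2, -2, 0]]).

Evaluating gives χ_A(x) = x^4 + 20x^3 + 150x^2 + 500x + 625 = (x + 5)^4.

χ_A(x) = (x + 5)^4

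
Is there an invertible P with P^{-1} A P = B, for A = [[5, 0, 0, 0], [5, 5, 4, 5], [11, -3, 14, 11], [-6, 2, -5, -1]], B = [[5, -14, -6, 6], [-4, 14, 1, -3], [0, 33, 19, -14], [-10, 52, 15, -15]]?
Yes.

Two matrices over a field are similar if and only if they have the same invariant factors.

Both A and B have characteristic polynomial (x - 6)^3(x - 5) and minimal polynomial (x - 6)^3(x - 5). Computing further, both have invariant factors (x - 6)^3(x - 5). Hence A and B are similar.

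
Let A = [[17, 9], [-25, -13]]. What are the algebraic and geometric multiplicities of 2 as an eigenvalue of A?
algebraic multiplicity 2, geometric multiplicity 1

The characteristic polynomial is (x - 2)^2, so the factor x - 2 appears with exponent 2: the algebraic multiplicity is 2.

rank(A - 2I) = 1, so the eigenspace has dimension 2 - 1 = 1: the geometric multiplicity is 1.

Since 1 < 2, A is not diagonalizable.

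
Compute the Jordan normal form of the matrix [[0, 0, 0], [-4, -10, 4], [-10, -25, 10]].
The characteristic polynomial is det(xI - A) = x^3, so the eigenvalues are 0 (algebraic multiplicity 3).

For λ = 0: rank(A) = 1, rank(A^2) = 0. The eigenspace has dimension 3 - 1 = 2, so there are 2 Jordan blocks; the rank sequence gives block sizes [2, 1].

Assembling the blocks gives the Jordan form J above.

J = [[0, 1, 0], [0, 0, 0], [0, 0, 0]]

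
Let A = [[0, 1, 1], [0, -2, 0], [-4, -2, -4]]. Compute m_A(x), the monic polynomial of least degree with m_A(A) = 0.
m_A(x) = (x + 2)^2

The characteristic polynomial factors as (x + 2)^3. The minimal polynomial is ∏(x - λ)^{k_λ} where k_λ is the size of the largest Jordan block at λ.

For λ = -2: rank(A + 2I) = 1, and the largest Jordan block has size 2 (the smallest k with rank((A + 2I)^k) = rank((A + 2I)^(k+1))).

So m_A(x) = (x + 2)^2.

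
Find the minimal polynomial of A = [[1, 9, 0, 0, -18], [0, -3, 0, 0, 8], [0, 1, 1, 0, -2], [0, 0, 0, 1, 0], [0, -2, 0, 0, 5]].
The characteristic polynomial factors as (x - 1)^5. The minimal polynomial is ∏(x - λ)^{k_λ} where k_λ is the size of the largest Jordan block at λ.

For λ = 1: rank(A - I) = 1, and the largest Jordan block has size 2 (the smallest k with rank((A - I)^k) = rank((A - I)^(k+1))).

So m_A(x) = (x - 1)^2.

m_A(x) = (x - 1)^2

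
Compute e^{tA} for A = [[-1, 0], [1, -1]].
e^{tA} = [[e^{-t}, 0], [t*e^{-t}, e^{-t}]]

A has Jordan form J = [[-1, 1], [0, -1]] with A = PJP^{-1}, so e^{tA} = P e^{tJ} P^{-1}.

For a Jordan block J_k(λ), e^{tJ_k(λ)} = e^{λt} · (I + tN + t^2 N^2/2! + ... + t^{k-1} N^{k-1}/(k-1)!) where N is the nilpotent superdiagonal part.

Assembling the blocks and conjugating back gives the entries of e^{tA} as shown above.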